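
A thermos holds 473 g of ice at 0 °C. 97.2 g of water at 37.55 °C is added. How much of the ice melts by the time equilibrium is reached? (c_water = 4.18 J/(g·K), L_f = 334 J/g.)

Cooling the water to 0 °C releases 97.2×4.18×37.55 = 15256 J.
To melt every bit of ice: 473×334 = 157982 J.
Since 15256 < 157982 J, not all the ice melts; equilibrium is at 0 °C.
m_melt = 15256 / L_f = 45.68 g.

m_melted ≈ 45.7 g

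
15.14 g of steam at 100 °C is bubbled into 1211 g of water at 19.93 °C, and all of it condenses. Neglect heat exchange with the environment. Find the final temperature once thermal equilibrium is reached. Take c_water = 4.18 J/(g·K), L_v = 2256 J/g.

Taking heat into each body as positive, Σ m c ΔT = 0:
condense steam: −15.14×2256 = −34156; condensate cools 100→T: 15.14×4.18×(T − 100) = 63.29(T − 100); water warms: 1211×4.18×(T − 19.93) = 5062(T − 19.93)
5125.3 T = 34156 + 6328.5 + 100885 = 141370
T ≈ 27.58 °C (< 100 °C, so full condensation is consistent).

T_f ≈ 27.6 °C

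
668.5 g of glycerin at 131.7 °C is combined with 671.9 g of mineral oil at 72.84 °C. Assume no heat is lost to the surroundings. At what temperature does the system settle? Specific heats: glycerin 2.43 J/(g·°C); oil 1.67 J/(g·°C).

T_f ≈ 107.7 °C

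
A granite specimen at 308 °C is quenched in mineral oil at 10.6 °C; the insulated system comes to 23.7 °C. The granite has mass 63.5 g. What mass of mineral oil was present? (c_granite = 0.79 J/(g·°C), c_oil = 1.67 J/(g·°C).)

m ≈ 652 g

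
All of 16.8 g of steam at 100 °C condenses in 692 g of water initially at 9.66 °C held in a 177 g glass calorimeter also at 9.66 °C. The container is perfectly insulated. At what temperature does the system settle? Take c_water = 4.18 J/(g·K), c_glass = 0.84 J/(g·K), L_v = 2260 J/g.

T_f ≈ 23.9 °C

Energy conservation, ΣQ = 0:
latent heat released on condensation: 16.8·2260 = 37968; condensed water 100 °C→T: 70.22(T − 100); original water: 2892.6(T − 9.66); glass cup: 177·0.84·(T − 9.66) = 148.68(T − 9.66)
3111.5 T = 37968 + 7022.4 + 29378 = 74369
T ≈ 23.90 °C — below 100 °C, confirming all the steam condensed.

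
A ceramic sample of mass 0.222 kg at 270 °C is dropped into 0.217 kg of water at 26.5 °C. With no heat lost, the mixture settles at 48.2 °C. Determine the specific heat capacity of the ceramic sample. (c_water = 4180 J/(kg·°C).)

Heat gained plus heat lost sum to zero:
0.222×c×(48.2 − 270) + 0.217×4180×(48.2 − 26.5) = 0
-49.24 c = -19683
c = -19683/-49.24 ≈ 399.7 J/(kg·°C)

c ≈ 400 J/(kg·°C)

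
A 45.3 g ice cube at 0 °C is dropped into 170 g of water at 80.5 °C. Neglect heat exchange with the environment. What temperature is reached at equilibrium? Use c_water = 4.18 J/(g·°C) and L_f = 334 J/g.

T_f ≈ 46.8 °C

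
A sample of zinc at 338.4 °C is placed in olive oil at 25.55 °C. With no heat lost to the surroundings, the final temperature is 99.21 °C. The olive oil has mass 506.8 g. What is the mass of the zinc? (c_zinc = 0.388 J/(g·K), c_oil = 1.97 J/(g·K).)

m ≈ 792 g

Heat lost by the zinc = heat gained by the oil:
m·0.388·(338.4 − 99.21) = 506.8·1.97·(99.21 − 25.55)
92.81 m = 73542  ⇒  m ≈ 792.4 g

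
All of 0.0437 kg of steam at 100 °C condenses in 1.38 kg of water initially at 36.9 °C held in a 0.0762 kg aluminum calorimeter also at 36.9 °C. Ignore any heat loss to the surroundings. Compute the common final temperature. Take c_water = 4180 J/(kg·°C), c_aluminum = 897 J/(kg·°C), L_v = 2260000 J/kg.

T_f ≈ 55.2 °C

Net heat exchanged in the isolated system is zero:
latent heat released on condensation: 0.0437×2260000 = 98762
  condensate cools 100→T: 0.0437×4180×(T − 100) = 182.67(T − 100)
  water warms: 1.38×4180×(T − 36.9) = 5768.4(T − 36.9)
  aluminum cup: 0.0762×897×(T − 36.9) = 68.35(T − 36.9)
6019.4 T = 98762 + 18267 + 215376 = 332405
T ≈ 55.22 °C, under the boiling point, so the assumption holds.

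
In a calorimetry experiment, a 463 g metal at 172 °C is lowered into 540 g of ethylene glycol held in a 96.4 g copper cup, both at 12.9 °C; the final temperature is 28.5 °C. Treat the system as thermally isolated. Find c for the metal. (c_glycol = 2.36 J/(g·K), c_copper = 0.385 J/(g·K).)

c ≈ 0.308 J/(g·K)

Net heat exchanged in the isolated system is zero:
463·c·(28.5 − 172) + 540·2.36·(28.5 − 12.9) + 96.4·0.385·(28.5 − 12.9) = 0
-66440 c = -20460
c = -20460/-66440 ≈ 0.3079 J/(g·K)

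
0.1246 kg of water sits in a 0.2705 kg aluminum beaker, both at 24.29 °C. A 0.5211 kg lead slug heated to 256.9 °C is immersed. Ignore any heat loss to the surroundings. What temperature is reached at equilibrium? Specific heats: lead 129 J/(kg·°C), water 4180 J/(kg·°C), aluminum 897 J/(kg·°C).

T_f ≈ 43.1 °C

Energy conservation, ΣQ = 0:
0.5211·129·(T − 256.9) + 0.1246·4180·(T − 24.29) + 0.2705·897·(T − 24.29) = 0
67.22(T − 256.9) + 520.83(T − 24.29) + 242.64(T − 24.29) = 0
(67.22 + 520.83 + 242.64) T = 67.22·256.9 + 520.83·24.29 + 242.64·24.29
T ≈ 43.11 °C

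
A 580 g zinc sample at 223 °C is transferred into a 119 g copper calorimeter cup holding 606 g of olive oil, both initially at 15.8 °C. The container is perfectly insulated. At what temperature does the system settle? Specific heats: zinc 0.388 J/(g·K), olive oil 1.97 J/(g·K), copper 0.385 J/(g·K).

T_f is the heat-capacity-weighted average of the initial temperatures:
T_f = (225.04×223 + 1193.8×15.8 + 45.81×15.8) / (225.04 + 1193.8 + 45.81)
    = 69770 / 1464.7 ≈ 47.64 °C

T_f ≈ 47.6 °C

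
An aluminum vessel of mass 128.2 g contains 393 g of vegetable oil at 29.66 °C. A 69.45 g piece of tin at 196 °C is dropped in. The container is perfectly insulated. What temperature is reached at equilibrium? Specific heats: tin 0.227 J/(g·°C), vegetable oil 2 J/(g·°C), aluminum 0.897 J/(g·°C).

Conservation of energy gives ΣQ = 0:
69.45·0.227·(T − 196) + 393·2·(T − 29.66) + 128.2·0.897·(T − 29.66) = 0
15.77(T − 196) + 786(T − 29.66) + 115(T − 29.66) = 0
916.76 T = 29813
T = 29813 / 916.76 = 32.5 °C

T_f ≈ 32.5 °C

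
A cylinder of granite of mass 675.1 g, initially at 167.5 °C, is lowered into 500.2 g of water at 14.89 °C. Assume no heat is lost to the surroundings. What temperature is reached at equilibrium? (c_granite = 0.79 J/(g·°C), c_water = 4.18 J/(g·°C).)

T_f ≈ 45.9 °C

|Q_granite| = |Q_water|:
675.1*0.79*(167.5 − T) = 500.2*4.18*(T − 14.89)
533.33(167.5 − T) = 2090.8(T − 14.89)
2624.2 T = 120465  ⇒  T ≈ 45.91 °C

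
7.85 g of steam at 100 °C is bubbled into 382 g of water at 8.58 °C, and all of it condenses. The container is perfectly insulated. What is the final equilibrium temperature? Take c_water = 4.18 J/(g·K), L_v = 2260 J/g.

T_f ≈ 21.3 °C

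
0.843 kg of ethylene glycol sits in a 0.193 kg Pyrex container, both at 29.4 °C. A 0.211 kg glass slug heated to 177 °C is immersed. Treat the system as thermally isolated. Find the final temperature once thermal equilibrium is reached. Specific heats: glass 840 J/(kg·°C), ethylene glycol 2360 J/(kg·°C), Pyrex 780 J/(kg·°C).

With ΣQ=0 the equilibrium temperature is the m·c-weighted mean:
T_f = (177.24*177 + 1989.5*29.4 + 150.54*29.4) / (177.24 + 1989.5 + 150.54)
    = 94288 / 2317.3 ≈ 40.69 °C

T_f ≈ 40.7 °C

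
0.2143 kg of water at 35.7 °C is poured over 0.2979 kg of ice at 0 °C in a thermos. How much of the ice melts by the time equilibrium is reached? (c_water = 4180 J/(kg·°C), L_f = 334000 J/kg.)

Heat available from the water dropping to 0 °C: 0.2143·4180·35.7 = 31979 J.
To melt every bit of ice: 0.2979·334000 = 99499 J.
That's not enough to melt it all — equilibrium is at 0 °C with ice remaining.
m_melted·334000 = 31979  ⇒  m_melted ≈ 0.09575 kg.

m_melted ≈ 0.0957 kg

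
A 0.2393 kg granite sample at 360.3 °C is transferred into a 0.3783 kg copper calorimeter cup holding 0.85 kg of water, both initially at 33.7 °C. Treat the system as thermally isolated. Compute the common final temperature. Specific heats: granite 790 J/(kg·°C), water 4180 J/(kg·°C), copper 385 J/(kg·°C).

T_f ≈ 49.6 °C

Heat gained plus heat lost sum to zero:
0.2393×790×(T − 360.3) + 0.85×4180×(T − 33.7) + 0.3783×385×(T − 33.7) = 0
189.05(T − 360.3) + 3553(T − 33.7) + 145.65(T − 33.7) = 0
(189.05 + 3553 + 145.65) T = 189.05×360.3 + 3553×33.7 + 145.65×33.7
T = 192758/3887.7 ≈ 49.58 °C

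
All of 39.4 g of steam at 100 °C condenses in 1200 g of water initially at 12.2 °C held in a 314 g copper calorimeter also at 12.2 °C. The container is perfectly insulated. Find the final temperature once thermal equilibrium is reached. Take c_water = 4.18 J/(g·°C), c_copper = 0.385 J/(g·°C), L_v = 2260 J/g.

Setting the total heat transfer to zero:
condense steam: −39.4×2260 = −89044; condensed water 100 °C→T: 164.69(T − 100); water warms: 1200×4.18×(T − 12.2) = 5016(T − 12.2); copper cup: 314×0.385×(T − 12.2) = 120.89(T − 12.2)
5301.6 T = 89044 + 16469 + 62670 = 168183
T ≈ 31.72 °C — below 100 °C, confirming all the steam condensed.

T_f ≈ 31.7 °C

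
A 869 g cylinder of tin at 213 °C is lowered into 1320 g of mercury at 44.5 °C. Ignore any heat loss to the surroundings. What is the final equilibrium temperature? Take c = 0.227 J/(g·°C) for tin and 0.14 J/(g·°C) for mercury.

With ΣQ=0 the equilibrium temperature is the m·c-weighted mean:
T_f = (197.26·213 + 184.8·44.5) / (197.26 + 184.8)
    = 50241 / 382.06 ≈ 131.50 °C

T_f ≈ 131.5 °C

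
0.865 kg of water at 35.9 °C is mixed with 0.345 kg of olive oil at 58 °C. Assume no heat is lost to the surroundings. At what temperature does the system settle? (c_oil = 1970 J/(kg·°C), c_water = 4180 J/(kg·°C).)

T_f ≈ 39.4 °C

Setting the total heat transfer to zero:
0.345*1970*(T − 58) + 0.865*4180*(T − 35.9) = 0
679.65(T − 58) + 3615.7(T − 35.9) = 0
4295.3 T = 169223
T = 169223/4295.3 ≈ 39.40 °C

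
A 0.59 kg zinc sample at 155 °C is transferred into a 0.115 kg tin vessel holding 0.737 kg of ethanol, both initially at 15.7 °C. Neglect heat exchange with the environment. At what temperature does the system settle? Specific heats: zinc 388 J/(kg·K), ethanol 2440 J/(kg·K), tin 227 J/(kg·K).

T_f ≈ 31.2 °C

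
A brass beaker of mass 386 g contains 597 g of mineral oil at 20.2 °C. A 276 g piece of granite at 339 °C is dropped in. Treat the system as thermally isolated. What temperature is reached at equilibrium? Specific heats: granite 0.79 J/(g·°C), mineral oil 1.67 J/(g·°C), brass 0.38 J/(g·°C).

Heat gained plus heat lost sum to zero:
276·0.79·(T − 339) + 597·1.67·(T − 20.2) + 386·0.38·(T − 20.2) = 0
1361.7 T = 97018
T = 97018 / 1361.7 = 71.2 °C

T_f ≈ 71.2 °C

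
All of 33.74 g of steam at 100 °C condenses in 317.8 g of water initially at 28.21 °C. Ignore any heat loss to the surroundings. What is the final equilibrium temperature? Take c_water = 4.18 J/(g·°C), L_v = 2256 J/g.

T_f ≈ 86.9 °C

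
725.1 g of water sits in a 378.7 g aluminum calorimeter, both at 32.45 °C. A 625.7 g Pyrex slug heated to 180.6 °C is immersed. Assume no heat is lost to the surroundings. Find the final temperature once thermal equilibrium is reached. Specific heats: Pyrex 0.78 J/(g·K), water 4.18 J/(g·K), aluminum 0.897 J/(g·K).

Net heat exchanged in the isolated system is zero:
625.7*0.78*(T − 180.6) + 725.1*4.18*(T − 32.45) + 378.7*0.897*(T − 32.45) = 0
(488.05 + 3030.9 + 339.69) T = 488.05*180.6 + 3030.9*32.45 + 339.69*32.45
T = 197517/3858.7 ≈ 51.19 °C

T_f ≈ 51.2 °C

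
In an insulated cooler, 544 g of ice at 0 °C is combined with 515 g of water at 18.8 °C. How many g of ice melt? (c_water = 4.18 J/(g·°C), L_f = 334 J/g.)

Cooling the water to 0 °C releases 515×4.18×18.8 = 40471 J.
Melting all 544 g of ice would need 544×334 = 181696 J.
That's not enough to melt it all — equilibrium is at 0 °C with ice remaining.
m_melted×334 = 40471  ⇒  m_melted ≈ 121.2 g.

m_melted ≈ 121 g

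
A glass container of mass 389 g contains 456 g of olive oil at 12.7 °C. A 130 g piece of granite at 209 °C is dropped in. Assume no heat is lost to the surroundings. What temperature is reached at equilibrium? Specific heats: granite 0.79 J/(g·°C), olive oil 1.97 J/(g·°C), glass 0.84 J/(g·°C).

T_f is the heat-capacity-weighted average of the initial temperatures:
T_f = (102.7*209 + 898.32*12.7 + 326.76*12.7) / (102.7 + 898.32 + 326.76)
    = 37023 / 1327.8 ≈ 27.88 °C

T_f ≈ 27.9 °C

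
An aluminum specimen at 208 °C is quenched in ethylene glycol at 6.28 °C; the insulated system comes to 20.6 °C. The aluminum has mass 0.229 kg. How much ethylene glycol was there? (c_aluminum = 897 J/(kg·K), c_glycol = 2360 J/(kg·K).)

m ≈ 1.14 kg

Energy conservation, ΣQ = 0:
0.229·897·(20.6 − 208) + m·2360·(20.6 − 6.28) = 0
33795 m = 38494
m = 38494/33795 ≈ 1.139 kg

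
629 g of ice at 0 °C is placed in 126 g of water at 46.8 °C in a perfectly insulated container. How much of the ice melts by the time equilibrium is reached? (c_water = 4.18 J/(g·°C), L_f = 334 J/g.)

m_melted ≈ 73.8 g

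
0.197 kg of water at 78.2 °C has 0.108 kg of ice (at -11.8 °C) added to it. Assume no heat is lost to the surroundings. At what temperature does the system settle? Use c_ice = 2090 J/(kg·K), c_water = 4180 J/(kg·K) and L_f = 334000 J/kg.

T_f ≈ 20.1 °C

Energy balance with sensible and latent terms:
warm ice to 0 °C: 0.108×2090×(0 − (-11.8)) = 2663.5
  latent heat to melt: 0.108×334000 = 36072
  meltwater 0→T: 0.108×4180×T = 451.44 T
  water cools: 0.197×4180×(T − 78.2) = 823.46(T − 78.2)
1274.9 T = 64395 − 38735 = 25659
T ≈ 20.13 °C (positive, so assuming full melt was valid).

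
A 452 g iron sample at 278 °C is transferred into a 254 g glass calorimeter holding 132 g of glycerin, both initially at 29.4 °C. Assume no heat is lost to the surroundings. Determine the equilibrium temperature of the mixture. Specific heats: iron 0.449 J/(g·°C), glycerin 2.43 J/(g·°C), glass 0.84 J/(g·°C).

Setting the total heat transfer to zero:
452·0.449·(T − 278) + 132·2.43·(T − 29.4) + 254·0.84·(T − 29.4) = 0
202.95(T − 278) + 320.76(T − 29.4) + 213.36(T − 29.4) = 0
(202.95 + 320.76 + 213.36) T = 202.95·278 + 320.76·29.4 + 213.36·29.4
T = 72123 / 737.07 = 97.9 °C

T_f ≈ 97.9 °C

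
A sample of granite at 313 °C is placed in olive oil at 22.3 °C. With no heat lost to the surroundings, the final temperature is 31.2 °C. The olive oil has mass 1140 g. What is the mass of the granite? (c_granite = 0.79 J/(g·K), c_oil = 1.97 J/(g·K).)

Setting the total heat transfer to zero:
m·0.79·(31.2 − 313) + 1140·1.97·(31.2 − 22.3) = 0
-222.62 m = -19988
m = -19988/-222.62 ≈ 89.78 g

m ≈ 89.8 g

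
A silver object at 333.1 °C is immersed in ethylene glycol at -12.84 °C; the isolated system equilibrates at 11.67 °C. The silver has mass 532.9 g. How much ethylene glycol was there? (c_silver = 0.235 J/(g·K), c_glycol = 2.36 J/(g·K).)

m ≈ 696 g

|Q_silver| = |Q_glycol|:
532.9·0.235·(333.1 − 11.67) = m·2.36·(11.67 − (-12.84))
57.84 m = 40253  ⇒  m ≈ 695.9 g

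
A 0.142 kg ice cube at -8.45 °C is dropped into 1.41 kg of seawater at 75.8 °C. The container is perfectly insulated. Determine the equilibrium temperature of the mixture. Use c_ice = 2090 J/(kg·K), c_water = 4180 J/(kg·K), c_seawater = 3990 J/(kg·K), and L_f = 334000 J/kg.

T_f ≈ 60.5 °C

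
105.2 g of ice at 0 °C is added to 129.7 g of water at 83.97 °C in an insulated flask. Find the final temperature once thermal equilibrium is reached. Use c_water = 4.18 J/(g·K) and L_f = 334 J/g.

Setting the total heat transfer to zero:
melt ice: 105.2·334 = 35137
  meltwater 0→T: 105.2·4.18·T = 439.74 T
  water cools: 129.7·4.18·(T − 83.97) = 542.15(T − 83.97)
981.88 T = 45524 − 35137 = 10387
T ≈ 10.58 °C. Since T > 0 °C, the all-ice-melts assumption holds.

T_f ≈ 10.6 °C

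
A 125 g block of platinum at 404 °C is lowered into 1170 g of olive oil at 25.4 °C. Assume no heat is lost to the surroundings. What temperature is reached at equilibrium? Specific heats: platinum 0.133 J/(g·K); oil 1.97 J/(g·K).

Energy conservation, ΣQ = 0:
125×0.133×(T − 404) + 1170×1.97×(T − 25.4) = 0
16.62(T − 404) + 2304.9(T − 25.4) = 0
2321.5 T = 65261
T = 65261 / 2321.5 = 28.1 °C

T_f ≈ 28.1 °C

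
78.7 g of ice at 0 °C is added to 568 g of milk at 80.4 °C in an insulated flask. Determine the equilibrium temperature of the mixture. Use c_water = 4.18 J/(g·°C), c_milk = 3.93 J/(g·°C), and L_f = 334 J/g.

T_f ≈ 59.8 °C

Let T be the final temperature. ΣQ_i = 0:
latent heat to melt: 78.7·334 = 26286; warm the meltwater: 328.97 T; milk cools: 568·3.93·(T − 80.4) = 2232.2(T − 80.4)
2561.2 T = 179472 − 26286 = 153186
T ≈ 59.81 °C. Since T > 0 °C, the all-ice-melts assumption holds.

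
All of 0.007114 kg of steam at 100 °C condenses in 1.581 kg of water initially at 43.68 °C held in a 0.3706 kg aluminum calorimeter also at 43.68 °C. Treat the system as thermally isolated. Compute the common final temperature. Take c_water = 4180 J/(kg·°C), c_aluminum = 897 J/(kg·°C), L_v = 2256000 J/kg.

Energy balance with sensible and latent terms:
steam→water at 100 °C releases m L_v = 0.007114·2256000 = 16049
  condensate cools 100→T: 0.007114·4180·(T − 100) = 29.74(T − 100)
  water warms: 1.581·4180·(T − 43.68) = 6608.6(T − 43.68)
  aluminum cup: 0.3706·897·(T − 43.68) = 332.43(T − 43.68)
6970.7 T = 16049 + 2973.7 + 303183 = 322206
T ≈ 46.22 °C — below 100 °C, confirming all the steam condensed.

T_f ≈ 46.2 °C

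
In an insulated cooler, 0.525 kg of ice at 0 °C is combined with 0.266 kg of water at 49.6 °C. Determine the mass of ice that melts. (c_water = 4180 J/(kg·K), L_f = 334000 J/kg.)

m_melted ≈ 0.165 kg

Cooling the water to 0 °C releases 0.266×4180×49.6 = 55149 J.
To melt every bit of ice: 0.525×334000 = 175350 J.
That's not enough to melt it all — equilibrium is at 0 °C with ice remaining.
Mass melted = 55149/334000 ≈ 0.1651 kg.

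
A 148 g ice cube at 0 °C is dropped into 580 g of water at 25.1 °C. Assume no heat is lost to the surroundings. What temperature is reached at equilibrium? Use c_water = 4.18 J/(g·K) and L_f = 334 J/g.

T_f ≈ 3.8 °C

Setting the total heat transfer to zero:
melt ice: 148·334 = 49432; warm the meltwater: 618.64 T; water: 2424.4(T − 25.1)
3043 T = 60852 − 49432 = 11420
T ≈ 3.75 °C (positive, so assuming full melt was valid).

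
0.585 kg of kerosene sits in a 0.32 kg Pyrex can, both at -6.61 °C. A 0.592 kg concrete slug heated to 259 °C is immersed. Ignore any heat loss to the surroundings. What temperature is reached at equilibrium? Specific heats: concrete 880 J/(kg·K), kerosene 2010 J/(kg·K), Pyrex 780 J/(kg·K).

T_f ≈ 64.5 °C

Heat gained plus heat lost sum to zero:
0.592*880*(T − 259) + 0.585*2010*(T − (-6.61)) + 0.32*780*(T − (-6.61)) = 0
520.96(T − 259) + 1175.8(T − (-6.61)) + 249.6(T − (-6.61)) = 0
(520.96 + 1175.8 + 249.6) T = 520.96*259 + 1175.8*(-6.61) + 249.6*(-6.61)
T = 125506 / 1946.4 = 64.5 °C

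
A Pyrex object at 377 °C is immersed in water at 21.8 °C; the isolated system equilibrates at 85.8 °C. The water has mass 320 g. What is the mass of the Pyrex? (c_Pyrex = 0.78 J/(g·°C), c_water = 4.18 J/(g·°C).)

Heat lost by the Pyrex = heat gained by the water:
m·0.78·(377 − 85.8) = 320·4.18·(85.8 − 21.8)
227.14 m = 85606  ⇒  m ≈ 376.9 g

m ≈ 377 g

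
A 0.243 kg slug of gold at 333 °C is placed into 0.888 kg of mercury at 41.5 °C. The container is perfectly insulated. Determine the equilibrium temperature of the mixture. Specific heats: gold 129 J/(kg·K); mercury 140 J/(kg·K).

Setting the total heat transfer to zero:
0.243*129*(T − 333) + 0.888*140*(T − 41.5) = 0
31.35(T − 333) + 124.32(T − 41.5) = 0
155.67 T = 15598
T = 15598 / 155.67 = 100 °C

T_f ≈ 100.2 °C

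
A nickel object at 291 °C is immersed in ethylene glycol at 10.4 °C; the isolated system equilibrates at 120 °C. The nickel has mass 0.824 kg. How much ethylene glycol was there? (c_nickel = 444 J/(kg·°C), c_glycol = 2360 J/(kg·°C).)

m ≈ 0.242 kg

Taking heat into each body as positive, Σ m c ΔT = 0:
0.824·444·(120 − 291) + m·2360·(120 − 10.4) = 0
258656 m = 62561
m = 62561/258656 ≈ 0.2419 kg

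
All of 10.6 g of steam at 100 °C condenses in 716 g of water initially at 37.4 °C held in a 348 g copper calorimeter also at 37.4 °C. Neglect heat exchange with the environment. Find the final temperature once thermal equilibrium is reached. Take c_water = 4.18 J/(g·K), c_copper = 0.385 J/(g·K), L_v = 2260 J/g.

T_f ≈ 45.8 °C

Sum of m c ΔT and latent-heat terms is zero:
latent heat released on condensation: 10.6·2260 = 23956; condensed water 100 °C→T: 44.31(T − 100); water warms: 716·4.18·(T − 37.4) = 2992.9(T − 37.4); cup: 133.98(T − 37.4)
3171.2 T = 23956 + 4430.8 + 116945 = 145331
T ≈ 45.83 °C (< 100 °C, so full condensation is consistent).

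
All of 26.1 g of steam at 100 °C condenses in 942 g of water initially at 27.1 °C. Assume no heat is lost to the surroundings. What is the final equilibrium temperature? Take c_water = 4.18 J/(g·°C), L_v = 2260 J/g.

T_f ≈ 43.6 °C

Sum of m c ΔT and latent-heat terms is zero:
condense steam: −26.1·2260 = −58986; condensate cools 100→T: 26.1·4.18·(T − 100) = 109.1(T − 100); original water: 3937.6(T − 27.1)
4046.7 T = 58986 + 10910 + 106708 = 176604
T ≈ 43.64 °C — below 100 °C, confirming all the steam condensed.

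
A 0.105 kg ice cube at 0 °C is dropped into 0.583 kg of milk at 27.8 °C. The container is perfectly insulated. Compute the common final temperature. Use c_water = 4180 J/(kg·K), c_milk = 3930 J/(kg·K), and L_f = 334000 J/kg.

Net heat exchanged in the isolated system is zero:
melt ice: 0.105·334000 = 35070
  warm the meltwater: 438.9 T
  milk: 2291.2(T − 27.8)
2730.1 T = 63695 − 35070 = 28625
T ≈ 10.49 °C. Since T > 0 °C, the all-ice-melts assumption holds.

T_f ≈ 10.5 °C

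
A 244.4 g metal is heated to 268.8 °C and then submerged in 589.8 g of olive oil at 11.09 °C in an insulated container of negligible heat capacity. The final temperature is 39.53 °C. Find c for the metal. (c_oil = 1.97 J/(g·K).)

c ≈ 0.59 J/(g·K)

Heat gained plus heat lost sum to zero:
244.4·c·(39.53 − 268.8) + 589.8·1.97·(39.53 − 11.09) = 0
-56034 c = -33045
c = -33045/-56034 ≈ 0.5897 J/(g·K)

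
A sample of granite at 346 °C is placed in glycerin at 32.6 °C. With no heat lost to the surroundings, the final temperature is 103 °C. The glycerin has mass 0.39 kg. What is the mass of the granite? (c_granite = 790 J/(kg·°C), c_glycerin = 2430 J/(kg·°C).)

Conservation of energy gives ΣQ = 0:
m×790×(103 − 346) + 0.39×2430×(103 − 32.6) = 0
-191970 m = -66718
m = -66718/-191970 ≈ 0.3475 kg

m ≈ 0.348 kg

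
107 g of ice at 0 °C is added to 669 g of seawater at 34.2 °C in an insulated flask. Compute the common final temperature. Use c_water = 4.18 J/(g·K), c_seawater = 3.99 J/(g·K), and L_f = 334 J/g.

T_f ≈ 17.8 °C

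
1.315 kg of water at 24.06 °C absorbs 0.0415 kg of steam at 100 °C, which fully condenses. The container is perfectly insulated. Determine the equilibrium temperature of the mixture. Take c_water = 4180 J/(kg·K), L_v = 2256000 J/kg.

Setting the total heat transfer to zero:
latent heat released on condensation: 0.0415·2256000 = 93624; condensate cools 100→T: 0.0415·4180·(T − 100) = 173.47(T − 100); water warms: 1.315·4180·(T − 24.06) = 5496.7(T − 24.06)
5670.2 T = 93624 + 17347 + 132251 = 243222
T ≈ 42.89 °C (< 100 °C, so full condensation is consistent).

T_f ≈ 42.9 °C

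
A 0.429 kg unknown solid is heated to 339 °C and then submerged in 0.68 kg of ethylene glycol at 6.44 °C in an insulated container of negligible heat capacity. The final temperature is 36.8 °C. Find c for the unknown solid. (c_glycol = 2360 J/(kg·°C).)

c ≈ 376 J/(kg·°C)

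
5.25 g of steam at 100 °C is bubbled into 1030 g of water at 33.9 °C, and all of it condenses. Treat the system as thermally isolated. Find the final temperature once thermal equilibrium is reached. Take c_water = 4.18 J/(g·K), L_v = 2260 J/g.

Net heat exchanged in the isolated system is zero:
condense steam: −5.25·2260 = −11865; condensed water 100 °C→T: 21.95(T − 100); water warms: 1030·4.18·(T − 33.9) = 4305.4(T − 33.9)
4327.3 T = 11865 + 2194.5 + 145953 = 160013
T ≈ 36.98 °C (< 100 °C, so full condensation is consistent).

T_f ≈ 37.0 °C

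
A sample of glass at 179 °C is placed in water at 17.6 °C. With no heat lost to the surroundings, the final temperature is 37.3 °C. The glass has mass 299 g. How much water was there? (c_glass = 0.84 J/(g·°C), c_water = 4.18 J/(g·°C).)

Net heat exchanged in the isolated system is zero:
299·0.84·(37.3 − 179) + m·4.18·(37.3 − 17.6) = 0
82.35 m = 35589
m = 35589/82.35 ≈ 432.2 g

m ≈ 432 g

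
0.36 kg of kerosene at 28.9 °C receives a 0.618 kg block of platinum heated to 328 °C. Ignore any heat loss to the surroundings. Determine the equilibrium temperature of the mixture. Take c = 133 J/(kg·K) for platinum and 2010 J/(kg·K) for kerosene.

With ΣQ=0 the equilibrium temperature is the m·c-weighted mean:
T_f = (82.19×328 + 723.6×28.9) / (82.19 + 723.6)
    = 47872 / 805.79 ≈ 59.41 °C

T_f ≈ 59.4 °C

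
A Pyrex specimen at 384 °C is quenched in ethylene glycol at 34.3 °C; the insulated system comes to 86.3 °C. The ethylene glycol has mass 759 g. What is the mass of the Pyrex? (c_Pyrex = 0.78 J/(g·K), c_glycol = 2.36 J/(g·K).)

m ≈ 401 g

Energy conservation, ΣQ = 0:
m·0.78·(86.3 − 384) + 759·2.36·(86.3 − 34.3) = 0
-232.21 m = -93144
m = -93144/-232.21 ≈ 401.1 g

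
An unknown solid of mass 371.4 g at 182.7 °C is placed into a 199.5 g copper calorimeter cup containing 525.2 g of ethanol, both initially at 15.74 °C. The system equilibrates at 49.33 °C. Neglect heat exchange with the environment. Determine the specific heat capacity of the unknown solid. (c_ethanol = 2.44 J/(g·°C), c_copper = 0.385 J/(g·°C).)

Conservation of energy gives ΣQ = 0:
371.4·c·(49.33 − 182.7) + 525.2·2.44·(49.33 − 15.74) + 199.5·0.385·(49.33 − 15.74) = 0
-49534 c = -45625
c = -45625/-49534 ≈ 0.9211 J/(g·°C)

c ≈ 0.921 J/(g·°C)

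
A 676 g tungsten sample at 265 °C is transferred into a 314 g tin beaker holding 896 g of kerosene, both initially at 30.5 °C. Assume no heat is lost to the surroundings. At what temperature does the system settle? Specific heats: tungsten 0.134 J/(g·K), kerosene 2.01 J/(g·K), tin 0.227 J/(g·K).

Taking heat into each body as positive, Σ m c ΔT = 0:
676×0.134×(T − 265) + 896×2.01×(T − 30.5) + 314×0.227×(T − 30.5) = 0
(90.58 + 1801 + 71.28) T = 90.58×265 + 1801×30.5 + 71.28×30.5
T ≈ 41.32 °C

T_f ≈ 41.3 °C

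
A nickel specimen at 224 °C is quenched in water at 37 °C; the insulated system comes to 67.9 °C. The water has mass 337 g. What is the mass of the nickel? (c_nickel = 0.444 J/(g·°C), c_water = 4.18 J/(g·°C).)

|Q_nickel| = |Q_water|:
m·0.444·(224 − 67.9) = 337·4.18·(67.9 − 37)
69.31 m = 43528  ⇒  m ≈ 628 g

m ≈ 628 g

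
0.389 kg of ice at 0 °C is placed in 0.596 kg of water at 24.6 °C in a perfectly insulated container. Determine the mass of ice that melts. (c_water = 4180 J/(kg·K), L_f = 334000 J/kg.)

m_melted ≈ 0.183 kg

Heat available from the water dropping to 0 °C: 0.596×4180×24.6 = 61285 J.
Melting all 0.389 kg of ice would need 0.389×334000 = 129926 J.
61285 J < 129926 J, so only part of the ice melts and the system sits at 0 °C.
m_melted×334000 = 61285  ⇒  m_melted ≈ 0.1835 kg.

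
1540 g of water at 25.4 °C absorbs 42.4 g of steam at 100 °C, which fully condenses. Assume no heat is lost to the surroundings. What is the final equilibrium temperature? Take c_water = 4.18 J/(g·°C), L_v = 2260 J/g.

T_f ≈ 41.9 °C

Let T be the final temperature. ΣQ_i = 0:
steam→water at 100 °C releases m L_v = 42.4×2260 = 95824
  condensate cools 100→T: 42.4×4.18×(T − 100) = 177.23(T − 100)
  water warms: 1540×4.18×(T − 25.4) = 6437.2(T − 25.4)
6614.4 T = 95824 + 17723 + 163505 = 277052
T ≈ 41.89 °C (< 100 °C, so full condensation is consistent).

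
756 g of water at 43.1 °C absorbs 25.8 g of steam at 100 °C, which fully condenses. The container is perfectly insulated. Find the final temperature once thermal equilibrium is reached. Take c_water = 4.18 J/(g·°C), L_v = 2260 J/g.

Let T be the final temperature. ΣQ_i = 0:
steam→water at 100 °C releases m L_v = 25.8·2260 = 58308; condensate cools 100→T: 25.8·4.18·(T − 100) = 107.84(T − 100); water warms: 756·4.18·(T − 43.1) = 3160.1(T − 43.1)
3267.9 T = 58308 + 10784 + 136199 = 205292
T ≈ 62.82 °C (< 100 °C, so full condensation is consistent).

T_f ≈ 62.8 °C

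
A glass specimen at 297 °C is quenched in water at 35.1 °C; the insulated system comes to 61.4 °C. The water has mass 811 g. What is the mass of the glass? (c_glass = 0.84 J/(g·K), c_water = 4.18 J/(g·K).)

m ≈ 451 g

Heat lost by the glass = heat gained by the water:
m·0.84·(297 − 61.4) = 811·4.18·(61.4 − 35.1)
197.9 m = 89156  ⇒  m ≈ 450.5 g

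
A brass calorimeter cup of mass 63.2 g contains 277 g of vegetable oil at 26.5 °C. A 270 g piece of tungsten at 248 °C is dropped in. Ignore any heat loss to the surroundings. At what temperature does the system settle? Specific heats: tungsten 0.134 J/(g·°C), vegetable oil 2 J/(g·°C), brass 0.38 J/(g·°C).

Taking heat into each body as positive, Σ m c ΔT = 0:
270*0.134*(T − 248) + 277*2*(T − 26.5) + 63.2*0.38*(T − 26.5) = 0
614.2 T = 24290
T = 24290/614.2 ≈ 39.55 °C

T_f ≈ 39.5 °C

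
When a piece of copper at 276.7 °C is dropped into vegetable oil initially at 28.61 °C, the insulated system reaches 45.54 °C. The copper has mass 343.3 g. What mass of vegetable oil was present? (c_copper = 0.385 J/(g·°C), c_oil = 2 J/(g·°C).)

Conservation of energy gives ΣQ = 0:
343.3×0.385×(45.54 − 276.7) + m×2×(45.54 − 28.61) = 0
33.86 m = 30553
m = 30553/33.86 ≈ 902.3 g

m ≈ 902 g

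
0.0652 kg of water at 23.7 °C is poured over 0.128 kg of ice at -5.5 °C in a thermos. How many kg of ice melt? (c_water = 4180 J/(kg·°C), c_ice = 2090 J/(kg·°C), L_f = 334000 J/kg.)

Heat available from the water dropping to 0 °C: 0.0652×4180×23.7 = 6459.1 J.
Warming the ice to 0 °C takes 0.128×2090×5.5 = 1471.4 J, leaving 4987.7 J for melting.
Melting all 0.128 kg of ice would need 0.128×334000 = 42752 J.
That's not enough to melt it all — equilibrium is at 0 °C with ice remaining.
m_melted×334000 = 4987.7  ⇒  m_melted ≈ 0.01493 kg.

m_melted ≈ 0.0149 kg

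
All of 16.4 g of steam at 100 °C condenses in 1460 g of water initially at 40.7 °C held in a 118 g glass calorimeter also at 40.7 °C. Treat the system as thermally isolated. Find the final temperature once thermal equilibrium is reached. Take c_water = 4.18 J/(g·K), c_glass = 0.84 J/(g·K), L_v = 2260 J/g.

T_f ≈ 47.3 °C

Let T be the final temperature. ΣQ_i = 0:
steam→water at 100 °C releases m L_v = 16.4×2260 = 37064
  condensed water 100 °C→T: 68.55(T − 100)
  original water: 6102.8(T − 40.7)
  cup: 99.12(T − 40.7)
6270.5 T = 37064 + 6855.2 + 252418 = 296337
T ≈ 47.26 °C, under the boiling point, so the assumption holds.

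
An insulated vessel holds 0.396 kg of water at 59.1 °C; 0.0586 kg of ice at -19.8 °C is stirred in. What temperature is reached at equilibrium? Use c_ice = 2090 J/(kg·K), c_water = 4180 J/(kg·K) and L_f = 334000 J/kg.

T_f ≈ 39.9 °C

Conservation of energy gives ΣQ = 0:
ice -19.8→0 °C: 0.0586·2090·19.8 = 2425
  fusion: m_ice L_f = 0.0586·334000 = 19572
  warm the meltwater: 244.95 T
  water: 1655.3(T − 59.1)
1900.2 T = 97827 − 21997 = 75830
T ≈ 39.91 °C. Since T > 0 °C, the all-ice-melts assumption holds.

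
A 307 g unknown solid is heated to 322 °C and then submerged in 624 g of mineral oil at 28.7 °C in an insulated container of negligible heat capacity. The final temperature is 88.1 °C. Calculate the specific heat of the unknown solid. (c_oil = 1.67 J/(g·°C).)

c ≈ 0.862 J/(g·°C)

Let T be the final temperature. ΣQ_i = 0:
307·c·(88.1 − 322) + 624·1.67·(88.1 − 28.7) = 0
-71807 c = -61900
c = -61900/-71807 ≈ 0.862 J/(g·°C)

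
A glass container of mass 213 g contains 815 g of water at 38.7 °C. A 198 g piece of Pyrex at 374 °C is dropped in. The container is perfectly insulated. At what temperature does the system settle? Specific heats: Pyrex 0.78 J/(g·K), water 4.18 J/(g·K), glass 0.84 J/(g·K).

T_f ≈ 52.5 °C

Setting the total heat transfer to zero:
198×0.78×(T − 374) + 815×4.18×(T − 38.7) + 213×0.84×(T − 38.7) = 0
(154.44 + 3406.7 + 178.92) T = 154.44×374 + 3406.7×38.7 + 178.92×38.7
T = 196524 / 3740.1 = 52.5 °C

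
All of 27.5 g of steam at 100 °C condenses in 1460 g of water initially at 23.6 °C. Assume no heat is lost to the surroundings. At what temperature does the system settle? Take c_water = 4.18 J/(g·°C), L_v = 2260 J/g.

T_f ≈ 35.0 °C

Energy conservation, ΣQ = 0:
steam→water at 100 °C releases m L_v = 27.5×2260 = 62150
  condensate cools 100→T: 27.5×4.18×(T − 100) = 114.95(T − 100)
  original water: 6102.8(T − 23.6)
6217.7 T = 62150 + 11495 + 144026 = 217671
T ≈ 35.01 °C — below 100 °C, confirming all the steam condensed.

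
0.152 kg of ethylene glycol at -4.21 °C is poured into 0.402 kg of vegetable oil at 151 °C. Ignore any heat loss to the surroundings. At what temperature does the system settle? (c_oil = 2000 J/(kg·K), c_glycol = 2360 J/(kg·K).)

Net heat exchanged in the isolated system is zero:
0.402×2000×(T − 151) + 0.152×2360×(T − (-4.21)) = 0
804(T − 151) + 358.72(T − (-4.21)) = 0
1162.7 T = 119894
T = 119894 / 1162.7 = 103 °C

T_f ≈ 103.1 °C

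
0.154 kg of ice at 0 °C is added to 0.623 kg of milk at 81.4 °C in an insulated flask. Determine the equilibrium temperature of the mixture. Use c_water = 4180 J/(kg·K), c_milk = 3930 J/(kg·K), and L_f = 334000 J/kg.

T_f ≈ 47.8 °C

Conservation of energy gives ΣQ = 0:
latent heat to melt: 0.154·334000 = 51436
  warm the meltwater: 643.72 T
  milk: 2448.4(T − 81.4)
3092.1 T = 199299 − 51436 = 147863
T ≈ 47.82 °C. Since T > 0 °C, the all-ice-melts assumption holds.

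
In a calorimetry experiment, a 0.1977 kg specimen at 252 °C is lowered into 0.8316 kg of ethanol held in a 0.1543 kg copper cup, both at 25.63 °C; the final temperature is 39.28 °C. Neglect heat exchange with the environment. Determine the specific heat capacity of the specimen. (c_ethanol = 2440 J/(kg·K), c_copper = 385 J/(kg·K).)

c ≈ 678 J/(kg·K)

Energy conservation, ΣQ = 0:
0.1977·c·(39.28 − 252) + 0.8316·2440·(39.28 − 25.63) + 0.1543·385·(39.28 − 25.63) = 0
-42.05 c = -28508
c = -28508/-42.05 ≈ 677.9 J/(kg·K)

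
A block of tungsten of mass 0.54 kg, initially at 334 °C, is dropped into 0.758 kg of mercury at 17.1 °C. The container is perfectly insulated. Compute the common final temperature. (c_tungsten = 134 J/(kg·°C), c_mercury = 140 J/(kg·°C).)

T_f ≈ 145.6 °C

Heat gained plus heat lost sum to zero:
0.54*134*(T − 334) + 0.758*140*(T − 17.1) = 0
72.36(T − 334) + 106.12(T − 17.1) = 0
(72.36 + 106.12) T = 72.36*334 + 106.12*17.1
T = 25983/178.48 ≈ 145.58 °C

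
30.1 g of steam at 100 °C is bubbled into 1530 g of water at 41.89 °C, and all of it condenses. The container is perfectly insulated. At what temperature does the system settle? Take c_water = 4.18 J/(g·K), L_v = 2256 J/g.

Taking heat into each body as positive, Σ m c ΔT = 0:
steam→water at 100 °C releases m L_v = 30.1×2256 = 67906; condensed water 100 °C→T: 125.82(T − 100); water warms: 1530×4.18×(T − 41.89) = 6395.4(T − 41.89)
6521.2 T = 67906 + 12582 + 267903 = 348391
T ≈ 53.42 °C — below 100 °C, confirming all the steam condensed.

T_f ≈ 53.4 °C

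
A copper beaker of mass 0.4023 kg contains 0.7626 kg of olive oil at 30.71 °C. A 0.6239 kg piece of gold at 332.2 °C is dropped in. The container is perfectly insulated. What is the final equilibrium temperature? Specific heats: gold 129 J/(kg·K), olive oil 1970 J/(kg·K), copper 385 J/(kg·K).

With ΣQ=0 the equilibrium temperature is the m·c-weighted mean:
T_f = (80.48·332.2 + 1502.3·30.71 + 154.89·30.71) / (80.48 + 1502.3 + 154.89)
    = 77629 / 1737.7 ≈ 44.67 °C

T_f ≈ 44.7 °C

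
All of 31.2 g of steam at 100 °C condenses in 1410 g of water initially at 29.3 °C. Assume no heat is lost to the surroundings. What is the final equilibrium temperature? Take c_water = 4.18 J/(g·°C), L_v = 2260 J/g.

T_f ≈ 42.5 °C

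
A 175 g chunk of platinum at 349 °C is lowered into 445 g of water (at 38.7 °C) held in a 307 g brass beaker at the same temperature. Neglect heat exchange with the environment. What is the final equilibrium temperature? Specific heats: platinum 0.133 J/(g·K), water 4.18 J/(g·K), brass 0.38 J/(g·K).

T_f ≈ 42.3 °C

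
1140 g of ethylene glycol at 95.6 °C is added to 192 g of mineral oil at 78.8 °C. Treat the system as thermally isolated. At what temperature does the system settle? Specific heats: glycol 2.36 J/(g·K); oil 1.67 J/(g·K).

T_f is the heat-capacity-weighted average of the initial temperatures:
T_f = (2690.4·95.6 + 320.64·78.8) / (2690.4 + 320.64)
    = 282469 / 3011 ≈ 93.81 °C

T_f ≈ 93.8 °C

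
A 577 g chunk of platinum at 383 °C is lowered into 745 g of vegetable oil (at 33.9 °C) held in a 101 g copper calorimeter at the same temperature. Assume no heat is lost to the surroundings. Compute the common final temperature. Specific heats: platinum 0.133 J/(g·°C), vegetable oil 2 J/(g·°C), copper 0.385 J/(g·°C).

T_f ≈ 50.6 °C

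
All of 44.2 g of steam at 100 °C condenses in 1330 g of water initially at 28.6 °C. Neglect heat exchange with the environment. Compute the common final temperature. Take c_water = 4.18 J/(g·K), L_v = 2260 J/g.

T_f ≈ 48.3 °C

Energy balance with sensible and latent terms:
latent heat released on condensation: 44.2·2260 = 99892; condensate cools 100→T: 44.2·4.18·(T − 100) = 184.76(T − 100); original water: 5559.4(T − 28.6)
5744.2 T = 99892 + 18476 + 158999 = 277366
T ≈ 48.29 °C — below 100 °C, confirming all the steam condensed.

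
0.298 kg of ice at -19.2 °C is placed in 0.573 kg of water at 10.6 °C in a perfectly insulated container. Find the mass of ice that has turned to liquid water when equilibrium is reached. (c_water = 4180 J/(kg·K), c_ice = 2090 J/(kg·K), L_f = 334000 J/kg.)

Heat available from the water dropping to 0 °C: 0.573·4180·10.6 = 25388 J.
Of that, 0.298·2090·19.2 = 11958 J goes to bring the ice to 0 °C, leaving 13430 J.
Melting all 0.298 kg of ice would need 0.298·334000 = 99532 J.
That's not enough to melt it all — equilibrium is at 0 °C with ice remaining.
m_melted·334000 = 13430  ⇒  m_melted ≈ 0.04021 kg.

m_melted ≈ 0.0402 kg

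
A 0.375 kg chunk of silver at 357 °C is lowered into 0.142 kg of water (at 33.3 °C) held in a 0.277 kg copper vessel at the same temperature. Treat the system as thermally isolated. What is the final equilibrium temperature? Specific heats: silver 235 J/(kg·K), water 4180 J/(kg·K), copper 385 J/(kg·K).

T_f ≈ 69.5 °C

Conservation of energy gives ΣQ = 0:
0.375*235*(T − 357) + 0.142*4180*(T − 33.3) + 0.277*385*(T − 33.3) = 0
88.12(T − 357) + 593.56(T − 33.3) + 106.65(T − 33.3) = 0
(88.12 + 593.56 + 106.65) T = 88.12*357 + 593.56*33.3 + 106.65*33.3
T = 54777 / 788.33 = 69.5 °C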